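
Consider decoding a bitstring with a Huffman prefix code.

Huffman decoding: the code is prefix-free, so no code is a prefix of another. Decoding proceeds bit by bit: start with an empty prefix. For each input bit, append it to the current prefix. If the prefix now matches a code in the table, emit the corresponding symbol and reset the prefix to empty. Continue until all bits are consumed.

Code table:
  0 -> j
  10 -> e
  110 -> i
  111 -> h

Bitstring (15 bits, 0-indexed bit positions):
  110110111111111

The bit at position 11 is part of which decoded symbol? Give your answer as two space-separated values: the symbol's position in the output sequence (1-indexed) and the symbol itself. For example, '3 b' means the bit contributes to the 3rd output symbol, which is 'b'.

Bit 0: prefix='1' (no match yet)
Bit 1: prefix='11' (no match yet)
Bit 2: prefix='110' -> emit 'i', reset
Bit 3: prefix='1' (no match yet)
Bit 4: prefix='11' (no match yet)
Bit 5: prefix='110' -> emit 'i', reset
Bit 6: prefix='1' (no match yet)
Bit 7: prefix='11' (no match yet)
Bit 8: prefix='111' -> emit 'h', reset
Bit 9: prefix='1' (no match yet)
Bit 10: prefix='11' (no match yet)
Bit 11: prefix='111' -> emit 'h', reset
Bit 12: prefix='1' (no match yet)
Bit 13: prefix='11' (no match yet)
Bit 14: prefix='111' -> emit 'h', reset

Answer: 4 h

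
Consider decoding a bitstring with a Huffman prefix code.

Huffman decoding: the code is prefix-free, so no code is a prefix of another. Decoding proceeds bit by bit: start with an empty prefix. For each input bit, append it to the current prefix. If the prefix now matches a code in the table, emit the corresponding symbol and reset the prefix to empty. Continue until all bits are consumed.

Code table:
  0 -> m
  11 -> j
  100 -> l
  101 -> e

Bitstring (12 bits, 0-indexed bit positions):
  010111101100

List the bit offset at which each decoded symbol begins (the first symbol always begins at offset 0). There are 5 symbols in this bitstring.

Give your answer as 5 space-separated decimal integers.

Bit 0: prefix='0' -> emit 'm', reset
Bit 1: prefix='1' (no match yet)
Bit 2: prefix='10' (no match yet)
Bit 3: prefix='101' -> emit 'e', reset
Bit 4: prefix='1' (no match yet)
Bit 5: prefix='11' -> emit 'j', reset
Bit 6: prefix='1' (no match yet)
Bit 7: prefix='10' (no match yet)
Bit 8: prefix='101' -> emit 'e', reset
Bit 9: prefix='1' (no match yet)
Bit 10: prefix='10' (no match yet)
Bit 11: prefix='100' -> emit 'l', reset

Answer: 0 1 4 6 9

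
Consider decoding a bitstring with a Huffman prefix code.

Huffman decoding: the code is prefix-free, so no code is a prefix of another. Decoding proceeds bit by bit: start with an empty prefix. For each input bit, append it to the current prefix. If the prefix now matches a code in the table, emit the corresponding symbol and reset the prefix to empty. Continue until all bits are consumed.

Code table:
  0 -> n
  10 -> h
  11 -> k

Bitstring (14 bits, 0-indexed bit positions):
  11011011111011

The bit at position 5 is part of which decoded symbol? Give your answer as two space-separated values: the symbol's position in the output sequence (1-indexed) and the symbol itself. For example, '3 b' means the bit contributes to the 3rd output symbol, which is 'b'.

Answer: 4 n

Derivation:
Bit 0: prefix='1' (no match yet)
Bit 1: prefix='11' -> emit 'k', reset
Bit 2: prefix='0' -> emit 'n', reset
Bit 3: prefix='1' (no match yet)
Bit 4: prefix='11' -> emit 'k', reset
Bit 5: prefix='0' -> emit 'n', reset
Bit 6: prefix='1' (no match yet)
Bit 7: prefix='11' -> emit 'k', reset
Bit 8: prefix='1' (no match yet)
Bit 9: prefix='11' -> emit 'k', reset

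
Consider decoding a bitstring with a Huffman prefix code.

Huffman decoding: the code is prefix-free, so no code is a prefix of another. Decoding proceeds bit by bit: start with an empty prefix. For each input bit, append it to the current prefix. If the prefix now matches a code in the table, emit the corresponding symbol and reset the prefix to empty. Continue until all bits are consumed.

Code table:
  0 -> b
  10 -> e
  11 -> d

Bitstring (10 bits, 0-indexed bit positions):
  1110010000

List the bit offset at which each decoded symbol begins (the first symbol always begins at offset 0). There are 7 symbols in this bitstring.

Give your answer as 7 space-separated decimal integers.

Bit 0: prefix='1' (no match yet)
Bit 1: prefix='11' -> emit 'd', reset
Bit 2: prefix='1' (no match yet)
Bit 3: prefix='10' -> emit 'e', reset
Bit 4: prefix='0' -> emit 'b', reset
Bit 5: prefix='1' (no match yet)
Bit 6: prefix='10' -> emit 'e', reset
Bit 7: prefix='0' -> emit 'b', reset
Bit 8: prefix='0' -> emit 'b', reset
Bit 9: prefix='0' -> emit 'b', reset

Answer: 0 2 4 5 7 8 9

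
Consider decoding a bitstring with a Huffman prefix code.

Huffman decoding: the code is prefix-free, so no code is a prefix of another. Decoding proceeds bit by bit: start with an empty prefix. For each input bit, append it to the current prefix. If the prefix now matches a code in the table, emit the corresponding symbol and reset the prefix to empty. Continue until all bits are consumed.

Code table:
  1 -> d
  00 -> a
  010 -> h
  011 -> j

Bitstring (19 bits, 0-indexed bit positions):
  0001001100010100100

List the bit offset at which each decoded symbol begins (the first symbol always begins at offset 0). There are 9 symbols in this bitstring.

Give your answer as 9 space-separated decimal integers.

Answer: 0 2 5 8 10 13 14 16 17

Derivation:
Bit 0: prefix='0' (no match yet)
Bit 1: prefix='00' -> emit 'a', reset
Bit 2: prefix='0' (no match yet)
Bit 3: prefix='01' (no match yet)
Bit 4: prefix='010' -> emit 'h', reset
Bit 5: prefix='0' (no match yet)
Bit 6: prefix='01' (no match yet)
Bit 7: prefix='011' -> emit 'j', reset
Bit 8: prefix='0' (no match yet)
Bit 9: prefix='00' -> emit 'a', reset
Bit 10: prefix='0' (no match yet)
Bit 11: prefix='01' (no match yet)
Bit 12: prefix='010' -> emit 'h', reset
Bit 13: prefix='1' -> emit 'd', reset
Bit 14: prefix='0' (no match yet)
Bit 15: prefix='00' -> emit 'a', reset
Bit 16: prefix='1' -> emit 'd', reset
Bit 17: prefix='0' (no match yet)
Bit 18: prefix='00' -> emit 'a', reset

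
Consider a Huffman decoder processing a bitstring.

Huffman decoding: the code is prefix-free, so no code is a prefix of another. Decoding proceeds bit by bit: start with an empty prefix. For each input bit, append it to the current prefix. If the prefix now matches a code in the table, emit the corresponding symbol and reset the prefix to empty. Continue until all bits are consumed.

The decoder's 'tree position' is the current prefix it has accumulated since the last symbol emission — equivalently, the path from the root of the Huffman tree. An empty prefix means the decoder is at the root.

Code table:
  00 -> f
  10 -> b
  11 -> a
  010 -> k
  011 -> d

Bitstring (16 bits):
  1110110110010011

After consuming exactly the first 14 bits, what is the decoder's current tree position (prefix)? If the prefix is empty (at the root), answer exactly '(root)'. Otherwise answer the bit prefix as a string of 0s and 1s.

Answer: 0

Derivation:
Bit 0: prefix='1' (no match yet)
Bit 1: prefix='11' -> emit 'a', reset
Bit 2: prefix='1' (no match yet)
Bit 3: prefix='10' -> emit 'b', reset
Bit 4: prefix='1' (no match yet)
Bit 5: prefix='11' -> emit 'a', reset
Bit 6: prefix='0' (no match yet)
Bit 7: prefix='01' (no match yet)
Bit 8: prefix='011' -> emit 'd', reset
Bit 9: prefix='0' (no match yet)
Bit 10: prefix='00' -> emit 'f', reset
Bit 11: prefix='1' (no match yet)
Bit 12: prefix='10' -> emit 'b', reset
Bit 13: prefix='0' (no match yet)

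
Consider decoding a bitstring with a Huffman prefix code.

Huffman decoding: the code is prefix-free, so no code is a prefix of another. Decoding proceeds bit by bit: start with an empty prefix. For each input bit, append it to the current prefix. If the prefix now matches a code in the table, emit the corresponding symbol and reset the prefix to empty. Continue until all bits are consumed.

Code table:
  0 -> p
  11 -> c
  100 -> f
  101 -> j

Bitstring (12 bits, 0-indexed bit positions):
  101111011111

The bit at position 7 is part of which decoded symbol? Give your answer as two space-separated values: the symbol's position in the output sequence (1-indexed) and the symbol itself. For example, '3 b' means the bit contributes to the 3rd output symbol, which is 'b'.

Bit 0: prefix='1' (no match yet)
Bit 1: prefix='10' (no match yet)
Bit 2: prefix='101' -> emit 'j', reset
Bit 3: prefix='1' (no match yet)
Bit 4: prefix='11' -> emit 'c', reset
Bit 5: prefix='1' (no match yet)
Bit 6: prefix='10' (no match yet)
Bit 7: prefix='101' -> emit 'j', reset
Bit 8: prefix='1' (no match yet)
Bit 9: prefix='11' -> emit 'c', reset
Bit 10: prefix='1' (no match yet)
Bit 11: prefix='11' -> emit 'c', reset

Answer: 3 j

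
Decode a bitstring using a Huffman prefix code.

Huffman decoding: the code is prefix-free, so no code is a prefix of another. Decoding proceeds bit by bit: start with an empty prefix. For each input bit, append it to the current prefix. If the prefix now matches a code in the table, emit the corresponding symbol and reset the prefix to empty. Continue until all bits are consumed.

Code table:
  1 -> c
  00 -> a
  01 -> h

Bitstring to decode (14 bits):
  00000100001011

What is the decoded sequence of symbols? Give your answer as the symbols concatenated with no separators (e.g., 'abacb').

Bit 0: prefix='0' (no match yet)
Bit 1: prefix='00' -> emit 'a', reset
Bit 2: prefix='0' (no match yet)
Bit 3: prefix='00' -> emit 'a', reset
Bit 4: prefix='0' (no match yet)
Bit 5: prefix='01' -> emit 'h', reset
Bit 6: prefix='0' (no match yet)
Bit 7: prefix='00' -> emit 'a', reset
Bit 8: prefix='0' (no match yet)
Bit 9: prefix='00' -> emit 'a', reset
Bit 10: prefix='1' -> emit 'c', reset
Bit 11: prefix='0' (no match yet)
Bit 12: prefix='01' -> emit 'h', reset
Bit 13: prefix='1' -> emit 'c', reset

Answer: aahaachc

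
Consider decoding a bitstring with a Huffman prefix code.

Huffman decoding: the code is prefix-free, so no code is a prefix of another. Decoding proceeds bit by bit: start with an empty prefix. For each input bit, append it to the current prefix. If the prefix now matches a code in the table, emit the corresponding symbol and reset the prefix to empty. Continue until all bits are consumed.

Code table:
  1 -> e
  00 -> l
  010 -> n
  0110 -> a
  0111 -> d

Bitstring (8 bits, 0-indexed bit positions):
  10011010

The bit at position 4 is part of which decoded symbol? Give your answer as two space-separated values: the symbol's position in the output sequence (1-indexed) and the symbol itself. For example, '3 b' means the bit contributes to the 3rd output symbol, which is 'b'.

Bit 0: prefix='1' -> emit 'e', reset
Bit 1: prefix='0' (no match yet)
Bit 2: prefix='00' -> emit 'l', reset
Bit 3: prefix='1' -> emit 'e', reset
Bit 4: prefix='1' -> emit 'e', reset
Bit 5: prefix='0' (no match yet)
Bit 6: prefix='01' (no match yet)
Bit 7: prefix='010' -> emit 'n', reset

Answer: 4 e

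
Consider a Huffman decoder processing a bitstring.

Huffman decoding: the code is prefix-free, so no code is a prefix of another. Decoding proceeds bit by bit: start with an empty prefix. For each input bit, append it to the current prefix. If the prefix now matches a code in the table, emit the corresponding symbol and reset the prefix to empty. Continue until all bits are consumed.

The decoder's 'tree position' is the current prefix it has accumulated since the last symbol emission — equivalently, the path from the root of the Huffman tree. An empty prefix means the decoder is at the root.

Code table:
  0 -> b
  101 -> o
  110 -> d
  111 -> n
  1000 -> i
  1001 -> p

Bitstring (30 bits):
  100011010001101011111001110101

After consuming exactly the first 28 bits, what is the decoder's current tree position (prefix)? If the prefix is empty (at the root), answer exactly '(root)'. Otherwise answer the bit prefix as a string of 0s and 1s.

Answer: 1

Derivation:
Bit 0: prefix='1' (no match yet)
Bit 1: prefix='10' (no match yet)
Bit 2: prefix='100' (no match yet)
Bit 3: prefix='1000' -> emit 'i', reset
Bit 4: prefix='1' (no match yet)
Bit 5: prefix='11' (no match yet)
Bit 6: prefix='110' -> emit 'd', reset
Bit 7: prefix='1' (no match yet)
Bit 8: prefix='10' (no match yet)
Bit 9: prefix='100' (no match yet)
Bit 10: prefix='1000' -> emit 'i', reset
Bit 11: prefix='1' (no match yet)
Bit 12: prefix='11' (no match yet)
Bit 13: prefix='110' -> emit 'd', reset
Bit 14: prefix='1' (no match yet)
Bit 15: prefix='10' (no match yet)
Bit 16: prefix='101' -> emit 'o', reset
Bit 17: prefix='1' (no match yet)
Bit 18: prefix='11' (no match yet)
Bit 19: prefix='111' -> emit 'n', reset
Bit 20: prefix='1' (no match yet)
Bit 21: prefix='10' (no match yet)
Bit 22: prefix='100' (no match yet)
Bit 23: prefix='1001' -> emit 'p', reset
Bit 24: prefix='1' (no match yet)
Bit 25: prefix='11' (no match yet)
Bit 26: prefix='110' -> emit 'd', reset
Bit 27: prefix='1' (no match yet)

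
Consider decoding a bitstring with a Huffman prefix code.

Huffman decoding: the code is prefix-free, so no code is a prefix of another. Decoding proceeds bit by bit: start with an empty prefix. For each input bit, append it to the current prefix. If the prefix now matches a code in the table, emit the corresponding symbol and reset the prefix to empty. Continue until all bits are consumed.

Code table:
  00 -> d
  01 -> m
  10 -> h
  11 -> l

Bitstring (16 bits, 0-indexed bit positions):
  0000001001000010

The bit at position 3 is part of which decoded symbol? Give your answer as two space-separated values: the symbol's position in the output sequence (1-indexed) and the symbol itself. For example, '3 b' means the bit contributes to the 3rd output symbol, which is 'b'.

Answer: 2 d

Derivation:
Bit 0: prefix='0' (no match yet)
Bit 1: prefix='00' -> emit 'd', reset
Bit 2: prefix='0' (no match yet)
Bit 3: prefix='00' -> emit 'd', reset
Bit 4: prefix='0' (no match yet)
Bit 5: prefix='00' -> emit 'd', reset
Bit 6: prefix='1' (no match yet)
Bit 7: prefix='10' -> emit 'h', reset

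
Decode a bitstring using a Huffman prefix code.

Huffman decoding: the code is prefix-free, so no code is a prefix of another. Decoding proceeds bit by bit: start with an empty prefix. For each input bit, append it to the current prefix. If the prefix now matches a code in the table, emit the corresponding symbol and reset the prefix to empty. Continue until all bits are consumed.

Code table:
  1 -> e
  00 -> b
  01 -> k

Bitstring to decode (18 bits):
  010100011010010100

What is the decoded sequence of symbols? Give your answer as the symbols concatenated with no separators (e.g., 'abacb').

Bit 0: prefix='0' (no match yet)
Bit 1: prefix='01' -> emit 'k', reset
Bit 2: prefix='0' (no match yet)
Bit 3: prefix='01' -> emit 'k', reset
Bit 4: prefix='0' (no match yet)
Bit 5: prefix='00' -> emit 'b', reset
Bit 6: prefix='0' (no match yet)
Bit 7: prefix='01' -> emit 'k', reset
Bit 8: prefix='1' -> emit 'e', reset
Bit 9: prefix='0' (no match yet)
Bit 10: prefix='01' -> emit 'k', reset
Bit 11: prefix='0' (no match yet)
Bit 12: prefix='00' -> emit 'b', reset
Bit 13: prefix='1' -> emit 'e', reset
Bit 14: prefix='0' (no match yet)
Bit 15: prefix='01' -> emit 'k', reset
Bit 16: prefix='0' (no match yet)
Bit 17: prefix='00' -> emit 'b', reset

Answer: kkbkekbekb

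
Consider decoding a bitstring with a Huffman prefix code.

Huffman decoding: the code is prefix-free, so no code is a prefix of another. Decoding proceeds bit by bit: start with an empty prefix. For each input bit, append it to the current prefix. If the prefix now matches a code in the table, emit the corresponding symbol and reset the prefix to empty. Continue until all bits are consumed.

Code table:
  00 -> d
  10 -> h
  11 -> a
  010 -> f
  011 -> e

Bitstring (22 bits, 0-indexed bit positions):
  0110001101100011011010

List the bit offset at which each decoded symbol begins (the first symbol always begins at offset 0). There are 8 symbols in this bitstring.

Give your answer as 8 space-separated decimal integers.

Bit 0: prefix='0' (no match yet)
Bit 1: prefix='01' (no match yet)
Bit 2: prefix='011' -> emit 'e', reset
Bit 3: prefix='0' (no match yet)
Bit 4: prefix='00' -> emit 'd', reset
Bit 5: prefix='0' (no match yet)
Bit 6: prefix='01' (no match yet)
Bit 7: prefix='011' -> emit 'e', reset
Bit 8: prefix='0' (no match yet)
Bit 9: prefix='01' (no match yet)
Bit 10: prefix='011' -> emit 'e', reset
Bit 11: prefix='0' (no match yet)
Bit 12: prefix='00' -> emit 'd', reset
Bit 13: prefix='0' (no match yet)
Bit 14: prefix='01' (no match yet)
Bit 15: prefix='011' -> emit 'e', reset
Bit 16: prefix='0' (no match yet)
Bit 17: prefix='01' (no match yet)
Bit 18: prefix='011' -> emit 'e', reset
Bit 19: prefix='0' (no match yet)
Bit 20: prefix='01' (no match yet)
Bit 21: prefix='010' -> emit 'f', reset

Answer: 0 3 5 8 11 13 16 19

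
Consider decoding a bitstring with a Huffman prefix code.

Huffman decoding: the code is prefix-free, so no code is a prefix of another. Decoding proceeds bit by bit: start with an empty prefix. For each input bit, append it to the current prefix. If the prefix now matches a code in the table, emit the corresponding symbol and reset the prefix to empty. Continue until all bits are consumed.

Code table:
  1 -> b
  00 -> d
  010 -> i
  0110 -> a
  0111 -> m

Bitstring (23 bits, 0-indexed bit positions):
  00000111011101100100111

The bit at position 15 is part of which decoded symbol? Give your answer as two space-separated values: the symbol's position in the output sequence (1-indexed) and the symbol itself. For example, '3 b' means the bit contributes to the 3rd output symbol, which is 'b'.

Answer: 5 a

Derivation:
Bit 0: prefix='0' (no match yet)
Bit 1: prefix='00' -> emit 'd', reset
Bit 2: prefix='0' (no match yet)
Bit 3: prefix='00' -> emit 'd', reset
Bit 4: prefix='0' (no match yet)
Bit 5: prefix='01' (no match yet)
Bit 6: prefix='011' (no match yet)
Bit 7: prefix='0111' -> emit 'm', reset
Bit 8: prefix='0' (no match yet)
Bit 9: prefix='01' (no match yet)
Bit 10: prefix='011' (no match yet)
Bit 11: prefix='0111' -> emit 'm', reset
Bit 12: prefix='0' (no match yet)
Bit 13: prefix='01' (no match yet)
Bit 14: prefix='011' (no match yet)
Bit 15: prefix='0110' -> emit 'a', reset
Bit 16: prefix='0' (no match yet)
Bit 17: prefix='01' (no match yet)
Bit 18: prefix='010' -> emit 'i', reset
Bit 19: prefix='0' (no match yet)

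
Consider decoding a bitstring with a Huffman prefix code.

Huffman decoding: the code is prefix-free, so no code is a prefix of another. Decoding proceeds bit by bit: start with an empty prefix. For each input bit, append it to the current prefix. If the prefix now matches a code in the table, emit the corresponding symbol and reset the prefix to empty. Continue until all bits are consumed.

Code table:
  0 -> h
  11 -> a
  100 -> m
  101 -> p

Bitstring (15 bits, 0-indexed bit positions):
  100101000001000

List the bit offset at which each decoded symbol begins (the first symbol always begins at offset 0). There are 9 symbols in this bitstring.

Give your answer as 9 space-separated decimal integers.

Answer: 0 3 6 7 8 9 10 11 14

Derivation:
Bit 0: prefix='1' (no match yet)
Bit 1: prefix='10' (no match yet)
Bit 2: prefix='100' -> emit 'm', reset
Bit 3: prefix='1' (no match yet)
Bit 4: prefix='10' (no match yet)
Bit 5: prefix='101' -> emit 'p', reset
Bit 6: prefix='0' -> emit 'h', reset
Bit 7: prefix='0' -> emit 'h', reset
Bit 8: prefix='0' -> emit 'h', reset
Bit 9: prefix='0' -> emit 'h', reset
Bit 10: prefix='0' -> emit 'h', reset
Bit 11: prefix='1' (no match yet)
Bit 12: prefix='10' (no match yet)
Bit 13: prefix='100' -> emit 'm', reset
Bit 14: prefix='0' -> emit 'h', reset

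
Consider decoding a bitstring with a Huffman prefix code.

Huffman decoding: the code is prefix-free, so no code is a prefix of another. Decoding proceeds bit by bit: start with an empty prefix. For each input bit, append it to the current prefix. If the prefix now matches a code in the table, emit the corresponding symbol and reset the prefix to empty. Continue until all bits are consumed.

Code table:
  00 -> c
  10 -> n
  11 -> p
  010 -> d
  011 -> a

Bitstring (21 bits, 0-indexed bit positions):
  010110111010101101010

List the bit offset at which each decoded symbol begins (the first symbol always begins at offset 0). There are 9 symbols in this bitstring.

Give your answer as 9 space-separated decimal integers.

Bit 0: prefix='0' (no match yet)
Bit 1: prefix='01' (no match yet)
Bit 2: prefix='010' -> emit 'd', reset
Bit 3: prefix='1' (no match yet)
Bit 4: prefix='11' -> emit 'p', reset
Bit 5: prefix='0' (no match yet)
Bit 6: prefix='01' (no match yet)
Bit 7: prefix='011' -> emit 'a', reset
Bit 8: prefix='1' (no match yet)
Bit 9: prefix='10' -> emit 'n', reset
Bit 10: prefix='1' (no match yet)
Bit 11: prefix='10' -> emit 'n', reset
Bit 12: prefix='1' (no match yet)
Bit 13: prefix='10' -> emit 'n', reset
Bit 14: prefix='1' (no match yet)
Bit 15: prefix='11' -> emit 'p', reset
Bit 16: prefix='0' (no match yet)
Bit 17: prefix='01' (no match yet)
Bit 18: prefix='010' -> emit 'd', reset
Bit 19: prefix='1' (no match yet)
Bit 20: prefix='10' -> emit 'n', reset

Answer: 0 3 5 8 10 12 14 16 19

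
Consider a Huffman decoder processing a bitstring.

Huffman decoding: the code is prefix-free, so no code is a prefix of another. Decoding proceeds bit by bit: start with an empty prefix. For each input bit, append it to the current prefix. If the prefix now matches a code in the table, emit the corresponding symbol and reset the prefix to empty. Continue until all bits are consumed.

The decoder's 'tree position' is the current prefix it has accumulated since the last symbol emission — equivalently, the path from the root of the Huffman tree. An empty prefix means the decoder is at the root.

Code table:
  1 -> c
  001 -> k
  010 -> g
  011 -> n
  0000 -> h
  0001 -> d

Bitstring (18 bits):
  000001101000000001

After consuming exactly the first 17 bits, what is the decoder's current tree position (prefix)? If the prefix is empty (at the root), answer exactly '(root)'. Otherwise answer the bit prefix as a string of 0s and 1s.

Answer: 000

Derivation:
Bit 0: prefix='0' (no match yet)
Bit 1: prefix='00' (no match yet)
Bit 2: prefix='000' (no match yet)
Bit 3: prefix='0000' -> emit 'h', reset
Bit 4: prefix='0' (no match yet)
Bit 5: prefix='01' (no match yet)
Bit 6: prefix='011' -> emit 'n', reset
Bit 7: prefix='0' (no match yet)
Bit 8: prefix='01' (no match yet)
Bit 9: prefix='010' -> emit 'g', reset
Bit 10: prefix='0' (no match yet)
Bit 11: prefix='00' (no match yet)
Bit 12: prefix='000' (no match yet)
Bit 13: prefix='0000' -> emit 'h', reset
Bit 14: prefix='0' (no match yet)
Bit 15: prefix='00' (no match yet)
Bit 16: prefix='000' (no match yet)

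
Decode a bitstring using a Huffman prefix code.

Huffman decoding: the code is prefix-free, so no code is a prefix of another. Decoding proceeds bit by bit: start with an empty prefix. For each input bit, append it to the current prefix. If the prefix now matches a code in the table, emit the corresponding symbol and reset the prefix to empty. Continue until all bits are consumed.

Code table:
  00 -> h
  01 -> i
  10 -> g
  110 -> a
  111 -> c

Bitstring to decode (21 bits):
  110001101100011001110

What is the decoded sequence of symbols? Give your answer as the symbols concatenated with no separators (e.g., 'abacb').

Answer: ahaahaia

Derivation:
Bit 0: prefix='1' (no match yet)
Bit 1: prefix='11' (no match yet)
Bit 2: prefix='110' -> emit 'a', reset
Bit 3: prefix='0' (no match yet)
Bit 4: prefix='00' -> emit 'h', reset
Bit 5: prefix='1' (no match yet)
Bit 6: prefix='11' (no match yet)
Bit 7: prefix='110' -> emit 'a', reset
Bit 8: prefix='1' (no match yet)
Bit 9: prefix='11' (no match yet)
Bit 10: prefix='110' -> emit 'a', reset
Bit 11: prefix='0' (no match yet)
Bit 12: prefix='00' -> emit 'h', reset
Bit 13: prefix='1' (no match yet)
Bit 14: prefix='11' (no match yet)
Bit 15: prefix='110' -> emit 'a', reset
Bit 16: prefix='0' (no match yet)
Bit 17: prefix='01' -> emit 'i', reset
Bit 18: prefix='1' (no match yet)
Bit 19: prefix='11' (no match yet)
Bit 20: prefix='110' -> emit 'a', reset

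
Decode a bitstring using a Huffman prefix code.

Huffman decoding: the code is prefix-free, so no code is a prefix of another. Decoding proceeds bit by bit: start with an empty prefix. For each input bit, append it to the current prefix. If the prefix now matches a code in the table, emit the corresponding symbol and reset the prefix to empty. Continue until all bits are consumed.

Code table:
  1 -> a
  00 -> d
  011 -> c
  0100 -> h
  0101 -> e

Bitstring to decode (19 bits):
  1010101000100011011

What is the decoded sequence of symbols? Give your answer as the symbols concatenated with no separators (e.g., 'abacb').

Answer: aehhcc

Derivation:
Bit 0: prefix='1' -> emit 'a', reset
Bit 1: prefix='0' (no match yet)
Bit 2: prefix='01' (no match yet)
Bit 3: prefix='010' (no match yet)
Bit 4: prefix='0101' -> emit 'e', reset
Bit 5: prefix='0' (no match yet)
Bit 6: prefix='01' (no match yet)
Bit 7: prefix='010' (no match yet)
Bit 8: prefix='0100' -> emit 'h', reset
Bit 9: prefix='0' (no match yet)
Bit 10: prefix='01' (no match yet)
Bit 11: prefix='010' (no match yet)
Bit 12: prefix='0100' -> emit 'h', reset
Bit 13: prefix='0' (no match yet)
Bit 14: prefix='01' (no match yet)
Bit 15: prefix='011' -> emit 'c', reset
Bit 16: prefix='0' (no match yet)
Bit 17: prefix='01' (no match yet)
Bit 18: prefix='011' -> emit 'c', reset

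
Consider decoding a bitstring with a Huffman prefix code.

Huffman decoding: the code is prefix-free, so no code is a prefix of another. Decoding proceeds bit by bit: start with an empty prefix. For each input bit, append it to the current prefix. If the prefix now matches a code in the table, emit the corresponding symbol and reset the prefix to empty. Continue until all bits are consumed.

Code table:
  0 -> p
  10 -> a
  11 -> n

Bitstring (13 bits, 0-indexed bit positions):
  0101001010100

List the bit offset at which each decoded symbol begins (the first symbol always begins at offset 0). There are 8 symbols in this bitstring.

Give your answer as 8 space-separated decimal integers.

Bit 0: prefix='0' -> emit 'p', reset
Bit 1: prefix='1' (no match yet)
Bit 2: prefix='10' -> emit 'a', reset
Bit 3: prefix='1' (no match yet)
Bit 4: prefix='10' -> emit 'a', reset
Bit 5: prefix='0' -> emit 'p', reset
Bit 6: prefix='1' (no match yet)
Bit 7: prefix='10' -> emit 'a', reset
Bit 8: prefix='1' (no match yet)
Bit 9: prefix='10' -> emit 'a', reset
Bit 10: prefix='1' (no match yet)
Bit 11: prefix='10' -> emit 'a', reset
Bit 12: prefix='0' -> emit 'p', reset

Answer: 0 1 3 5 6 8 10 12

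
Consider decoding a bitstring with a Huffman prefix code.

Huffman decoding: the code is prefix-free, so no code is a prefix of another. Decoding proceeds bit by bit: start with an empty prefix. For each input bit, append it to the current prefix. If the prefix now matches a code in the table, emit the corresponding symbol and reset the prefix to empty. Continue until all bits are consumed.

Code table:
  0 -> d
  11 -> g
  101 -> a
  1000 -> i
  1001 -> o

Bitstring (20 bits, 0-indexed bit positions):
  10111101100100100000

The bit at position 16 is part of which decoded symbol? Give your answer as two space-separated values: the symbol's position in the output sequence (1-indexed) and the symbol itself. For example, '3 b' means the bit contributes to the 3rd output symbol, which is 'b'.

Bit 0: prefix='1' (no match yet)
Bit 1: prefix='10' (no match yet)
Bit 2: prefix='101' -> emit 'a', reset
Bit 3: prefix='1' (no match yet)
Bit 4: prefix='11' -> emit 'g', reset
Bit 5: prefix='1' (no match yet)
Bit 6: prefix='10' (no match yet)
Bit 7: prefix='101' -> emit 'a', reset
Bit 8: prefix='1' (no match yet)
Bit 9: prefix='10' (no match yet)
Bit 10: prefix='100' (no match yet)
Bit 11: prefix='1001' -> emit 'o', reset
Bit 12: prefix='0' -> emit 'd', reset
Bit 13: prefix='0' -> emit 'd', reset
Bit 14: prefix='1' (no match yet)
Bit 15: prefix='10' (no match yet)
Bit 16: prefix='100' (no match yet)
Bit 17: prefix='1000' -> emit 'i', reset
Bit 18: prefix='0' -> emit 'd', reset
Bit 19: prefix='0' -> emit 'd', reset

Answer: 7 i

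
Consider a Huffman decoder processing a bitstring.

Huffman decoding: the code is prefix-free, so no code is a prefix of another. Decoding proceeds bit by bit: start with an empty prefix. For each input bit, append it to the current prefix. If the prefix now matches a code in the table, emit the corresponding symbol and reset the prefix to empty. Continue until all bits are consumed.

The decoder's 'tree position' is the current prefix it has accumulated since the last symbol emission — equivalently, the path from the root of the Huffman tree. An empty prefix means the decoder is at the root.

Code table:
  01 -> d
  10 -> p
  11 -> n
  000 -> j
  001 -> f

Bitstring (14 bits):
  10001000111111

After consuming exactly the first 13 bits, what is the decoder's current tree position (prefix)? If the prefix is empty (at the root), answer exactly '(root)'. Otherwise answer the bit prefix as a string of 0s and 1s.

Answer: 1

Derivation:
Bit 0: prefix='1' (no match yet)
Bit 1: prefix='10' -> emit 'p', reset
Bit 2: prefix='0' (no match yet)
Bit 3: prefix='00' (no match yet)
Bit 4: prefix='001' -> emit 'f', reset
Bit 5: prefix='0' (no match yet)
Bit 6: prefix='00' (no match yet)
Bit 7: prefix='000' -> emit 'j', reset
Bit 8: prefix='1' (no match yet)
Bit 9: prefix='11' -> emit 'n', reset
Bit 10: prefix='1' (no match yet)
Bit 11: prefix='11' -> emit 'n', reset
Bit 12: prefix='1' (no match yet)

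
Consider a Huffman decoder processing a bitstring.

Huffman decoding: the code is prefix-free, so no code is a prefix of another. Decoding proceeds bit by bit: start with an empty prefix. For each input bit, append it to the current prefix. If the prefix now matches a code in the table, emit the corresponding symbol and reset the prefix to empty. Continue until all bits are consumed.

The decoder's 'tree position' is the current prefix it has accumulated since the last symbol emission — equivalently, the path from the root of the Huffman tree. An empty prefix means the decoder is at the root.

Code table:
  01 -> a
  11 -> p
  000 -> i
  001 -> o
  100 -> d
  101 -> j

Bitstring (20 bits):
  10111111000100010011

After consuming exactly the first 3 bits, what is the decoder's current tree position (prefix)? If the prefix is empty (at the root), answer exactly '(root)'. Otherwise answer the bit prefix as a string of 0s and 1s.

Answer: (root)

Derivation:
Bit 0: prefix='1' (no match yet)
Bit 1: prefix='10' (no match yet)
Bit 2: prefix='101' -> emit 'j', reset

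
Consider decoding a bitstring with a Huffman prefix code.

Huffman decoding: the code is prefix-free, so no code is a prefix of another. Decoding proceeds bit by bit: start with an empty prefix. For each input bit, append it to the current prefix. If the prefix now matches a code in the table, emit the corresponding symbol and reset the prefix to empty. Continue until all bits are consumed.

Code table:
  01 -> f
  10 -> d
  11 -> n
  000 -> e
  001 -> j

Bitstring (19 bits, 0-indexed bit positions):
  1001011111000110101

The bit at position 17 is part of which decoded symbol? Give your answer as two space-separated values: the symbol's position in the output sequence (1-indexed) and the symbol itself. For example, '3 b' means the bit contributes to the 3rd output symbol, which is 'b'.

Bit 0: prefix='1' (no match yet)
Bit 1: prefix='10' -> emit 'd', reset
Bit 2: prefix='0' (no match yet)
Bit 3: prefix='01' -> emit 'f', reset
Bit 4: prefix='0' (no match yet)
Bit 5: prefix='01' -> emit 'f', reset
Bit 6: prefix='1' (no match yet)
Bit 7: prefix='11' -> emit 'n', reset
Bit 8: prefix='1' (no match yet)
Bit 9: prefix='11' -> emit 'n', reset
Bit 10: prefix='0' (no match yet)
Bit 11: prefix='00' (no match yet)
Bit 12: prefix='000' -> emit 'e', reset
Bit 13: prefix='1' (no match yet)
Bit 14: prefix='11' -> emit 'n', reset
Bit 15: prefix='0' (no match yet)
Bit 16: prefix='01' -> emit 'f', reset
Bit 17: prefix='0' (no match yet)
Bit 18: prefix='01' -> emit 'f', reset

Answer: 9 f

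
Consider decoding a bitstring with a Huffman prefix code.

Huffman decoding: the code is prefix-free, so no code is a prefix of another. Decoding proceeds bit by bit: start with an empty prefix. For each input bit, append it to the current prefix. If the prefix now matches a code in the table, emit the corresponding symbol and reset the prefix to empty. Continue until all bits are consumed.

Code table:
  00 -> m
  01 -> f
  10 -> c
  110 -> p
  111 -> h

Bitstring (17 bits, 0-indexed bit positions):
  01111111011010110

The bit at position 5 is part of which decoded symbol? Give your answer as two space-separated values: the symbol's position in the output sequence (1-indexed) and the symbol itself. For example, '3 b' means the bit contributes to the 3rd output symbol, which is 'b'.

Bit 0: prefix='0' (no match yet)
Bit 1: prefix='01' -> emit 'f', reset
Bit 2: prefix='1' (no match yet)
Bit 3: prefix='11' (no match yet)
Bit 4: prefix='111' -> emit 'h', reset
Bit 5: prefix='1' (no match yet)
Bit 6: prefix='11' (no match yet)
Bit 7: prefix='111' -> emit 'h', reset
Bit 8: prefix='0' (no match yet)
Bit 9: prefix='01' -> emit 'f', reset

Answer: 3 h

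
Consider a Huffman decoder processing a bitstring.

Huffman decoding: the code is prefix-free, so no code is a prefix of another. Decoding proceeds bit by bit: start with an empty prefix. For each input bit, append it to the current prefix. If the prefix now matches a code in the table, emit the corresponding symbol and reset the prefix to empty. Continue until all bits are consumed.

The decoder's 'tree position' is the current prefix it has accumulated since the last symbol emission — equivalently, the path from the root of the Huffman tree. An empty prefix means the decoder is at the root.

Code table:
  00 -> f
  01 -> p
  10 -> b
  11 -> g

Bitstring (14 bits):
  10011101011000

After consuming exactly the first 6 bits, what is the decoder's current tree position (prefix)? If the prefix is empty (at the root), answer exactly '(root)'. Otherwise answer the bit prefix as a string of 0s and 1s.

Bit 0: prefix='1' (no match yet)
Bit 1: prefix='10' -> emit 'b', reset
Bit 2: prefix='0' (no match yet)
Bit 3: prefix='01' -> emit 'p', reset
Bit 4: prefix='1' (no match yet)
Bit 5: prefix='11' -> emit 'g', reset

Answer: (root)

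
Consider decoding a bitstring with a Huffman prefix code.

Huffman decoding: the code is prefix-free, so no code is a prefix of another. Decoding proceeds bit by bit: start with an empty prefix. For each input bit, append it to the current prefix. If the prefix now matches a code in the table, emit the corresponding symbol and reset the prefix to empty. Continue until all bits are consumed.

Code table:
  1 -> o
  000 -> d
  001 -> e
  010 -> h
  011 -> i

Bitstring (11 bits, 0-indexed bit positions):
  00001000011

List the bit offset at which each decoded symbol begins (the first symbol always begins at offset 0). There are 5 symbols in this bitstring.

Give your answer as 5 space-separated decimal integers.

Bit 0: prefix='0' (no match yet)
Bit 1: prefix='00' (no match yet)
Bit 2: prefix='000' -> emit 'd', reset
Bit 3: prefix='0' (no match yet)
Bit 4: prefix='01' (no match yet)
Bit 5: prefix='010' -> emit 'h', reset
Bit 6: prefix='0' (no match yet)
Bit 7: prefix='00' (no match yet)
Bit 8: prefix='000' -> emit 'd', reset
Bit 9: prefix='1' -> emit 'o', reset
Bit 10: prefix='1' -> emit 'o', reset

Answer: 0 3 6 9 10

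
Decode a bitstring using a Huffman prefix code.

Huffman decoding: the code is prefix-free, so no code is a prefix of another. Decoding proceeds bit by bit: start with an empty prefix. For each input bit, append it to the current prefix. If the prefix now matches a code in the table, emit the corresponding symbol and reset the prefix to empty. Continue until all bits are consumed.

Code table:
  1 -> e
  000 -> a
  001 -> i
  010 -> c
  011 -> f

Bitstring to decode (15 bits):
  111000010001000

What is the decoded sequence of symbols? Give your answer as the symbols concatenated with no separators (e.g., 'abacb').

Bit 0: prefix='1' -> emit 'e', reset
Bit 1: prefix='1' -> emit 'e', reset
Bit 2: prefix='1' -> emit 'e', reset
Bit 3: prefix='0' (no match yet)
Bit 4: prefix='00' (no match yet)
Bit 5: prefix='000' -> emit 'a', reset
Bit 6: prefix='0' (no match yet)
Bit 7: prefix='01' (no match yet)
Bit 8: prefix='010' -> emit 'c', reset
Bit 9: prefix='0' (no match yet)
Bit 10: prefix='00' (no match yet)
Bit 11: prefix='001' -> emit 'i', reset
Bit 12: prefix='0' (no match yet)
Bit 13: prefix='00' (no match yet)
Bit 14: prefix='000' -> emit 'a', reset

Answer: eeeacia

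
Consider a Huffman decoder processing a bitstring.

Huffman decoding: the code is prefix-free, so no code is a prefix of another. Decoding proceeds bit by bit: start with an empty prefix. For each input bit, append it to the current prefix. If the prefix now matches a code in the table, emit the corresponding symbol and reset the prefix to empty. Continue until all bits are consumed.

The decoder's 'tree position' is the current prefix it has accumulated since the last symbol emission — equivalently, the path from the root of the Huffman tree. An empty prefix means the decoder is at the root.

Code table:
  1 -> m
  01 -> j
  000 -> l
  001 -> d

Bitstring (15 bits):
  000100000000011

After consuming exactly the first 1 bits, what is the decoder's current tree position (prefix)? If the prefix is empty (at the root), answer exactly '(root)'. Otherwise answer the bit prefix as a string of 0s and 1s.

Answer: 0

Derivation:
Bit 0: prefix='0' (no match yet)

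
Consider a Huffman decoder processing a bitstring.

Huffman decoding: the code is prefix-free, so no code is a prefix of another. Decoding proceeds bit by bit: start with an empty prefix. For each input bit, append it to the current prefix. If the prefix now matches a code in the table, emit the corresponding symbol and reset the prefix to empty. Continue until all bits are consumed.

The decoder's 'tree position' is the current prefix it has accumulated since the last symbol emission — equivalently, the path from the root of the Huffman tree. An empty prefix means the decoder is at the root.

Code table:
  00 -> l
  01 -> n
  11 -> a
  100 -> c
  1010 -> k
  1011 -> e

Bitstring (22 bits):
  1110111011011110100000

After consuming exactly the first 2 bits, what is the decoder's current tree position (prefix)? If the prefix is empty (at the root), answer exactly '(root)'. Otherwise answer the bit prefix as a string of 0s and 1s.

Bit 0: prefix='1' (no match yet)
Bit 1: prefix='11' -> emit 'a', reset

Answer: (root)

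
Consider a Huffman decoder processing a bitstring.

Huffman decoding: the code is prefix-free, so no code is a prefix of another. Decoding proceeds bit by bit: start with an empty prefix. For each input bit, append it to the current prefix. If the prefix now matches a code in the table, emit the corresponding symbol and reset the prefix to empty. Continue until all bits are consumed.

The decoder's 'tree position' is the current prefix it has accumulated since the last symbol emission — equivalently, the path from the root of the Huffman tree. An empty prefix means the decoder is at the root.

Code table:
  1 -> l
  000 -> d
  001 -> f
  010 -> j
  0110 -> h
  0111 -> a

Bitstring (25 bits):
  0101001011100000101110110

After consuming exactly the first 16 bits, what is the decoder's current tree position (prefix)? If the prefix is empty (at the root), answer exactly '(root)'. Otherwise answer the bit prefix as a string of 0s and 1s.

Answer: 00

Derivation:
Bit 0: prefix='0' (no match yet)
Bit 1: prefix='01' (no match yet)
Bit 2: prefix='010' -> emit 'j', reset
Bit 3: prefix='1' -> emit 'l', reset
Bit 4: prefix='0' (no match yet)
Bit 5: prefix='00' (no match yet)
Bit 6: prefix='001' -> emit 'f', reset
Bit 7: prefix='0' (no match yet)
Bit 8: prefix='01' (no match yet)
Bit 9: prefix='011' (no match yet)
Bit 10: prefix='0111' -> emit 'a', reset
Bit 11: prefix='0' (no match yet)
Bit 12: prefix='00' (no match yet)
Bit 13: prefix='000' -> emit 'd', reset
Bit 14: prefix='0' (no match yet)
Bit 15: prefix='00' (no match yet)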